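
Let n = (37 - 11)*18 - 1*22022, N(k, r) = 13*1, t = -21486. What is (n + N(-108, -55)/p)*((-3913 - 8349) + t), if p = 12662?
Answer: 354245922030/487 ≈ 7.2740e+8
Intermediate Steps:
N(k, r) = 13
n = -21554 (n = 26*18 - 22022 = 468 - 22022 = -21554)
(n + N(-108, -55)/p)*((-3913 - 8349) + t) = (-21554 + 13/12662)*((-3913 - 8349) - 21486) = (-21554 + 13*(1/12662))*(-12262 - 21486) = (-21554 + 1/974)*(-33748) = -20993595/974*(-33748) = 354245922030/487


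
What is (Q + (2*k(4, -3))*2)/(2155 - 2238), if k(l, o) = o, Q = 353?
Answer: -341/83 ≈ -4.1084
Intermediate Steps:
(Q + (2*k(4, -3))*2)/(2155 - 2238) = (353 + (2*(-3))*2)/(2155 - 2238) = (353 - 6*2)/(-83) = (353 - 12)*(-1/83) = 341*(-1/83) = -341/83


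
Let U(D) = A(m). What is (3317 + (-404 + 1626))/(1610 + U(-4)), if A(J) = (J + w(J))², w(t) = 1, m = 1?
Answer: 1513/538 ≈ 2.8123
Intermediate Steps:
A(J) = (1 + J)² (A(J) = (J + 1)² = (1 + J)²)
U(D) = 4 (U(D) = (1 + 1)² = 2² = 4)
(3317 + (-404 + 1626))/(1610 + U(-4)) = (3317 + (-404 + 1626))/(1610 + 4) = (3317 + 1222)/1614 = 4539*(1/1614) = 1513/538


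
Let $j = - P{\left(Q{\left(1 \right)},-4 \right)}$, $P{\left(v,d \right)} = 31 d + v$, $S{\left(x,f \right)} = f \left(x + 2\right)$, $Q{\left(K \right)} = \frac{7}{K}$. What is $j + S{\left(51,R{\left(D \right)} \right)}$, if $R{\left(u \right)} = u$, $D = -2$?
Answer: $11$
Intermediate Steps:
$S{\left(x,f \right)} = f \left(2 + x\right)$
$P{\left(v,d \right)} = v + 31 d$
$j = 117$ ($j = - (\frac{7}{1} + 31 \left(-4\right)) = - (7 \cdot 1 - 124) = - (7 - 124) = \left(-1\right) \left(-117\right) = 117$)
$j + S{\left(51,R{\left(D \right)} \right)} = 117 - 2 \left(2 + 51\right) = 117 - 106 = 11$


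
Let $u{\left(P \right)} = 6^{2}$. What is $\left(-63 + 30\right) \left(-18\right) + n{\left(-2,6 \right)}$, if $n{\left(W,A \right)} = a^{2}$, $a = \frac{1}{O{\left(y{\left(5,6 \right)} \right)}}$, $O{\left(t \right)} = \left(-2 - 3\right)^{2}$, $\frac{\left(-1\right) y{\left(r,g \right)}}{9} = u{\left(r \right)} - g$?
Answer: $\frac{371251}{625} \approx 594.0$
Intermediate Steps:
$u{\left(P \right)} = 36$
$y{\left(r,g \right)} = -324 + 9 g$ ($y{\left(r,g \right)} = - 9 \left(36 - g\right) = -324 + 9 g$)
$O{\left(t \right)} = 25$ ($O{\left(t \right)} = \left(-5\right)^{2} = 25$)
$a = \frac{1}{25} \approx 0.04$
$n{\left(W,A \right)} = \frac{1}{625}$ ($n{\left(W,A \right)} = \left(\frac{1}{25}\right)^{2} = \frac{1}{625}$)
$\left(-63 + 30\right) \left(-18\right) + n{\left(-2,6 \right)} = \left(-63 + 30\right) \left(-18\right) + \frac{1}{625} = \left(-33\right) \left(-18\right) + \frac{1}{625} = 594 + \frac{1}{625} = \frac{371251}{625}$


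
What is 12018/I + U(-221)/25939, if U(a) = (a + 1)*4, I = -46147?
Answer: -352344262/1197007033 ≈ -0.29435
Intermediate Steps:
U(a) = 4 + 4*a (U(a) = (1 + a)*4 = 4 + 4*a)
12018/I + U(-221)/25939 = 12018/(-46147) + (4 + 4*(-221))/25939 = 12018*(-1/46147) + (4 - 884)*(1/25939) = -12018/46147 - 880*1/25939 = -12018/46147 - 880/25939 = -352344262/1197007033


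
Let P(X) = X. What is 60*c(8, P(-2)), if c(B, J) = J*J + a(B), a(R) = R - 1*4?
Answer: 480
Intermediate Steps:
a(R) = -4 + R (a(R) = R - 4 = -4 + R)
c(B, J) = -4 + B + J**2 (c(B, J) = J*J + (-4 + B) = J**2 + (-4 + B) = -4 + B + J**2)
60*c(8, P(-2)) = 60*(-4 + 8 + (-2)**2) = 60*(-4 + 8 + 4) = 60*8 = 480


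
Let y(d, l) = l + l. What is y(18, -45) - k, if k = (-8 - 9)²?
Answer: -379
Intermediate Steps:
y(d, l) = 2*l
k = 289 (k = (-17)² = 289)
y(18, -45) - k = 2*(-45) - 1*289 = -90 - 289 = -379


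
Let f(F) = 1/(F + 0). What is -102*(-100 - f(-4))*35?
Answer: 712215/2 ≈ 3.5611e+5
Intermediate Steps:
f(F) = 1/F
-102*(-100 - f(-4))*35 = -102*(-100 - 1/(-4))*35 = -102*(-100 - 1*(-1/4))*35 = -102*(-100 + 1/4)*35 = -102*(-399/4)*35 = (20349/2)*35 = 712215/2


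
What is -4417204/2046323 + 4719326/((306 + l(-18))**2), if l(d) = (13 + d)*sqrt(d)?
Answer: (-20274966360*sqrt(2) + 4622821883177*I)/(18416907*(510*sqrt(2) + 5177*I)) ≈ 47.521 + 6.9213*I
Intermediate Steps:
l(d) = sqrt(d)*(13 + d)
-4417204/2046323 + 4719326/((306 + l(-18))**2) = -4417204/2046323 + 4719326/((306 + sqrt(-18)*(13 - 18))**2) = -4417204*1/2046323 + 4719326/((306 + (3*I*sqrt(2))*(-5))**2) = -4417204/2046323 + 4719326/((306 - 15*I*sqrt(2))**2) = -4417204/2046323 + 4719326/(306 - 15*I*sqrt(2))**2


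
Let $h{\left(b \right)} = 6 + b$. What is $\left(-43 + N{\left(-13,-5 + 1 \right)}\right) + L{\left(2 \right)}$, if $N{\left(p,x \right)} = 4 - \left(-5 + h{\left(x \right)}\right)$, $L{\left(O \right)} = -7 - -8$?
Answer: $-35$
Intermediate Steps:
$L{\left(O \right)} = 1$ ($L{\left(O \right)} = -7 + 8 = 1$)
$N{\left(p,x \right)} = 3 - x$ ($N{\left(p,x \right)} = 4 - \left(-5 + \left(6 + x\right)\right) = 4 - \left(1 + x\right) = 3 - x$)
$\left(-43 + N{\left(-13,-5 + 1 \right)}\right) + L{\left(2 \right)} = \left(-43 + \left(3 - \left(-5 + 1\right)\right)\right) + 1 = \left(-43 + \left(3 - -4\right)\right) + 1 = \left(-43 + \left(3 + 4\right)\right) + 1 = \left(-43 + 7\right) + 1 = -36 + 1 = -35$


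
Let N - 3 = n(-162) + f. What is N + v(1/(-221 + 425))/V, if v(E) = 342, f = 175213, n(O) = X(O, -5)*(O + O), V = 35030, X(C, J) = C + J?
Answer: 4016610031/17515 ≈ 2.2932e+5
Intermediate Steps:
n(O) = 2*O*(-5 + O) (n(O) = (O - 5)*(O + O) = (-5 + O)*(2*O) = 2*O*(-5 + O))
N = 229324 (N = 3 + (2*(-162)*(-5 - 162) + 175213) = 3 + (2*(-162)*(-167) + 175213) = 3 + (54108 + 175213) = 3 + 229321 = 229324)
N + v(1/(-221 + 425))/V = 229324 + 342/35030 = 229324 + 342*(1/35030) = 229324 + 171/17515 = 4016610031/17515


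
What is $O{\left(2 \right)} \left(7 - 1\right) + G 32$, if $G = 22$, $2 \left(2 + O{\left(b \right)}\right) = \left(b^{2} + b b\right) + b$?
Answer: $722$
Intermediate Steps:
$O{\left(b \right)} = -2 + b^{2} + \frac{b}{2}$ ($O{\left(b \right)} = -2 + \frac{\left(b^{2} + b b\right) + b}{2} = -2 + \frac{\left(b^{2} + b^{2}\right) + b}{2} = -2 + \frac{2 b^{2} + b}{2} = -2 + \frac{b + 2 b^{2}}{2} = -2 + \left(b^{2} + \frac{b}{2}\right) = -2 + b^{2} + \frac{b}{2}$)
$O{\left(2 \right)} \left(7 - 1\right) + G 32 = \left(-2 + 2^{2} + \frac{1}{2} \cdot 2\right) \left(7 - 1\right) + 22 \cdot 32 = \left(-2 + 4 + 1\right) 6 + 704 = 3 \cdot 6 + 704 = 18 + 704 = 722$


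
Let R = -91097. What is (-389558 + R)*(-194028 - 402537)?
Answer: 286741950075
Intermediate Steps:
(-389558 + R)*(-194028 - 402537) = (-389558 - 91097)*(-194028 - 402537) = -480655*(-596565) = 286741950075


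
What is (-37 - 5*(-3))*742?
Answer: -16324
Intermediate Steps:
(-37 - 5*(-3))*742 = (-37 - 1*(-15))*742 = (-37 + 15)*742 = -22*742 = -16324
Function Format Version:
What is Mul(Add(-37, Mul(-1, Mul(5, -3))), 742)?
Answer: -16324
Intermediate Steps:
Mul(Add(-37, Mul(-1, Mul(5, -3))), 742) = Mul(Add(-37, Mul(-1, -15)), 742) = Mul(Add(-37, 15), 742) = Mul(-22, 742) = -16324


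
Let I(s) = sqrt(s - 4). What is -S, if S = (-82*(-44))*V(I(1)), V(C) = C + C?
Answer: -7216*I*sqrt(3) ≈ -12498.0*I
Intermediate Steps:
I(s) = sqrt(-4 + s)
V(C) = 2*C
S = 7216*I*sqrt(3) (S = (-82*(-44))*(2*sqrt(-4 + 1)) = 3608*(2*sqrt(-3)) = 3608*(2*(I*sqrt(3))) = 3608*(2*I*sqrt(3)) = 7216*I*sqrt(3) ≈ 12498.0*I)
-S = -7216*I*sqrt(3)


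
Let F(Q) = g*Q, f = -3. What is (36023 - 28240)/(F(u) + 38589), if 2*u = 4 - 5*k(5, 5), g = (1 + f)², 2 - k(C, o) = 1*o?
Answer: 7783/38627 ≈ 0.20149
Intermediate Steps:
k(C, o) = 2 - o
g = 4 (g = (1 - 3)² = (-2)² = 4)
u = 19/2 (u = (4 - 5*(2 - 1*5))/2 = (4 - 5*(2 - 5))/2 = (4 - 5*(-3))/2 = (4 + 15)/2 = (½)*19 = 19/2 ≈ 9.5000)
F(Q) = 4*Q
(36023 - 28240)/(F(u) + 38589) = (36023 - 28240)/(4*(19/2) + 38589) = 7783/(38 + 38589) = 7783/38627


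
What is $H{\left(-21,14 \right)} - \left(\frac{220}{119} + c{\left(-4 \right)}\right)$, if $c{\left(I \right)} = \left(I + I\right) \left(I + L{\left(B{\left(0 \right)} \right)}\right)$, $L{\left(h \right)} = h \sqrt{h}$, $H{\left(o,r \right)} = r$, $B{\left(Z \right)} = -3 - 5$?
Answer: $- \frac{2362}{119} - 128 i \sqrt{2} \approx -19.849 - 181.02 i$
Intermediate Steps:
$B{\left(Z \right)} = -8$ ($B{\left(Z \right)} = -3 - 5 = -8$)
$L{\left(h \right)} = h^{\frac{3}{2}}$
$c{\left(I \right)} = 2 I \left(I - 16 i \sqrt{2}\right)$ ($c{\left(I \right)} = \left(I + I\right) \left(I + \left(-8\right)^{\frac{3}{2}}\right) = 2 I \left(I - 16 i \sqrt{2}\right)$)
$H{\left(-21,14 \right)} - \left(\frac{220}{119} + c{\left(-4 \right)}\right) = 14 - \left(\frac{220}{119} + 2 \left(-4\right) \left(-4 - 16 i \sqrt{2}\right)\right) = 14 - \left(220 \cdot \frac{1}{119} + \left(32 + 128 i \sqrt{2}\right)\right) = 14 - \left(\frac{220}{119} + \left(32 + 128 i \sqrt{2}\right)\right) = 14 - \left(\frac{4028}{119} + 128 i \sqrt{2}\right) = - \frac{2362}{119} - 128 i \sqrt{2}$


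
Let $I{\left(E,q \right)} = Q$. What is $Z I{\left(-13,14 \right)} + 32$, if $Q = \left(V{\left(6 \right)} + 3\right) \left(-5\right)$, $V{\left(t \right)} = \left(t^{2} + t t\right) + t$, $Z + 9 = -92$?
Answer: $40937$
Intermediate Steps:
$Z = -101$ ($Z = -9 - 92 = -101$)
$V{\left(t \right)} = t + 2 t^{2}$ ($V{\left(t \right)} = \left(t^{2} + t^{2}\right) + t = 2 t^{2} + t = t + 2 t^{2}$)
$Q = -405$ ($Q = \left(6 \left(1 + 2 \cdot 6\right) + 3\right) \left(-5\right) = \left(6 \left(1 + 12\right) + 3\right) \left(-5\right) = \left(6 \cdot 13 + 3\right) \left(-5\right) = \left(78 + 3\right) \left(-5\right) = 81 \left(-5\right) = -405$)
$I{\left(E,q \right)} = -405$
$Z I{\left(-13,14 \right)} + 32 = \left(-101\right) \left(-405\right) + 32 = 40905 + 32 = 40937$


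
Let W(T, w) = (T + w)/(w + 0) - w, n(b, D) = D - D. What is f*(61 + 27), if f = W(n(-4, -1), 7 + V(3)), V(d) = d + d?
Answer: -1056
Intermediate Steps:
V(d) = 2*d
n(b, D) = 0
W(T, w) = -w + (T + w)/w (W(T, w) = (T + w)/w - w = -w + (T + w)/w)
f = -12 (f = 1 - (7 + 2*3) + 0/(7 + 2*3) = 1 - (7 + 6) + 0/(7 + 6) = 1 - 1*13 + 0/13 = 1 - 13 + 0*(1/13) = 1 - 13 + 0 = -12)
f*(61 + 27) = -12*(61 + 27) = -12*88 = -1056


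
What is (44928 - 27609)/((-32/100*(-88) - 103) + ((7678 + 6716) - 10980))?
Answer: 432975/83479 ≈ 5.1866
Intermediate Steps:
(44928 - 27609)/((-32/100*(-88) - 103) + ((7678 + 6716) - 10980)) = 17319/((-32*1/100*(-88) - 103) + (14394 - 10980)) = 17319/((-8/25*(-88) - 103) + 3414) = 17319/((704/25 - 103) + 3414) = 17319/(-1871/25 + 3414) = 17319/(83479/25) = 17319*(25/83479) = 432975/83479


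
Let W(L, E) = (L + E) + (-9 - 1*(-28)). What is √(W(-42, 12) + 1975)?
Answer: 2*√491 ≈ 44.317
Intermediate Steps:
W(L, E) = 19 + E + L (W(L, E) = (E + L) + (-9 + 28) = (E + L) + 19 = 19 + E + L)
√(W(-42, 12) + 1975) = √((19 + 12 - 42) + 1975) = √(-11 + 1975) = √1964 = 2*√491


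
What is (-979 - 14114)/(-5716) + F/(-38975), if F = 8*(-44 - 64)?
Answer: 593188299/222781100 ≈ 2.6627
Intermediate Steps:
F = -864 (F = 8*(-108) = -864)
(-979 - 14114)/(-5716) + F/(-38975) = (-979 - 14114)/(-5716) - 864/(-38975) = -15093*(-1/5716) - 864*(-1/38975) = 15093/5716 + 864/38975 = 593188299/222781100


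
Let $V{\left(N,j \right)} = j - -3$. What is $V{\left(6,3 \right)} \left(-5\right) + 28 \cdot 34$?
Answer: $922$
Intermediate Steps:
$V{\left(N,j \right)} = 3 + j$ ($V{\left(N,j \right)} = j + 3 = 3 + j$)
$V{\left(6,3 \right)} \left(-5\right) + 28 \cdot 34 = \left(3 + 3\right) \left(-5\right) + 28 \cdot 34 = 6 \left(-5\right) + 952 = -30 + 952 = 922$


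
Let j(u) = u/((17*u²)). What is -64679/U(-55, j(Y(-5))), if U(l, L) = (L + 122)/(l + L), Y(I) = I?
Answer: 302439004/10369 ≈ 29168.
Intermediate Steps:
j(u) = 1/(17*u) (j(u) = u*(1/(17*u²)) = 1/(17*u))
U(l, L) = (122 + L)/(L + l)
-64679/U(-55, j(Y(-5))) = -64679*((1/17)/(-5) - 55)/(122 + (1/17)/(-5)) = -64679*((1/17)*(-⅕) - 55)/(122 + (1/17)*(-⅕)) = -64679*(-1/85 - 55)/(122 - 1/85) = -64679/((10369/85)/(-4676/85)) = -64679/((-85/4676*10369/85)) = -64679/(-10369/4676) = -64679*(-4676/10369) = 302439004/10369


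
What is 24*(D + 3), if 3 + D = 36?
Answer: 864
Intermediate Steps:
D = 33 (D = -3 + 36 = 33)
24*(D + 3) = 24*(33 + 3) = 24*36 = 864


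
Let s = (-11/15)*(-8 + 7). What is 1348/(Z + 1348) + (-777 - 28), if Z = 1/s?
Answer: -11933787/14843 ≈ -804.00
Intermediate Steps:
s = 11/15 (s = -11*1/15*(-1) = -11/15*(-1) = 11/15 ≈ 0.73333)
Z = 15/11 (Z = 1/(11/15) = 15/11 ≈ 1.3636)
1348/(Z + 1348) + (-777 - 28) = 1348/(15/11 + 1348) + (-777 - 28) = 1348/(14843/11) - 805 = (11/14843)*1348 - 805 = 14828/14843 - 805 = -11933787/14843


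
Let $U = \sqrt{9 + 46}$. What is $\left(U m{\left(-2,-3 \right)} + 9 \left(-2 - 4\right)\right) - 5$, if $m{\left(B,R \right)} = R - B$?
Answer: $-59 - \sqrt{55} \approx -66.416$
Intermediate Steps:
$U = \sqrt{55} \approx 7.4162$
$\left(U m{\left(-2,-3 \right)} + 9 \left(-2 - 4\right)\right) - 5 = \left(\sqrt{55} \left(-3 - -2\right) + 9 \left(-2 - 4\right)\right) - 5 = \left(\sqrt{55} \left(-3 + 2\right) + 9 \left(-6\right)\right) - 5 = \left(\sqrt{55} \left(-1\right) - 54\right) - 5 = \left(- \sqrt{55} - 54\right) - 5 = \left(-54 - \sqrt{55}\right) - 5 = -59 - \sqrt{55}$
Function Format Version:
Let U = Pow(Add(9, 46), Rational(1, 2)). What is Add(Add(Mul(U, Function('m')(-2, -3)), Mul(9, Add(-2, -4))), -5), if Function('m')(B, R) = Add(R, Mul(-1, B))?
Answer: Add(-59, Mul(-1, Pow(55, Rational(1, 2)))) ≈ -66.416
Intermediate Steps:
U = Pow(55, Rational(1, 2)) ≈ 7.4162
Add(Add(Mul(U, Function('m')(-2, -3)), Mul(9, Add(-2, -4))), -5) = Add(Add(Mul(Pow(55, Rational(1, 2)), Add(-3, Mul(-1, -2))), Mul(9, Add(-2, -4))), -5) = Add(Add(Mul(Pow(55, Rational(1, 2)), Add(-3, 2)), Mul(9, -6)), -5) = Add(Add(Mul(Pow(55, Rational(1, 2)), -1), -54), -5) = Add(Add(Mul(-1, Pow(55, Rational(1, 2))), -54), -5) = Add(Add(-54, Mul(-1, Pow(55, Rational(1, 2)))), -5) = Add(-59, Mul(-1, Pow(55, Rational(1, 2))))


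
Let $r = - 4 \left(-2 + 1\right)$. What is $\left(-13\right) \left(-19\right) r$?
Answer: $988$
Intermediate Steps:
$r = 4$ ($r = \left(-4\right) \left(-1\right) = 4$)
$\left(-13\right) \left(-19\right) r = \left(-13\right) \left(-19\right) 4 = 247 \cdot 4 = 988$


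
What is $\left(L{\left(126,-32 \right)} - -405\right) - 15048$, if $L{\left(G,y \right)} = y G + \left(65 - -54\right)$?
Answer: $-18556$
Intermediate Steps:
$L{\left(G,y \right)} = 119 + G y$ ($L{\left(G,y \right)} = G y + \left(65 + 54\right) = G y + 119 = 119 + G y$)
$\left(L{\left(126,-32 \right)} - -405\right) - 15048 = \left(\left(119 + 126 \left(-32\right)\right) - -405\right) - 15048 = \left(\left(119 - 4032\right) + 405\right) - 15048 = \left(-3913 + 405\right) - 15048 = -3508 - 15048 = -18556$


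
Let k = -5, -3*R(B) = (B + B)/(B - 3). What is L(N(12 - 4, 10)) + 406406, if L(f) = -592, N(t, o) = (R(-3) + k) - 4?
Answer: 405814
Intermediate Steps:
R(B) = -2*B/(3*(-3 + B)) (R(B) = -(B + B)/(3*(B - 3)) = -2*B/(3*(-3 + B)))
N(t, o) = -28/3 (N(t, o) = (-2*(-3)/(-9 + 3*(-3)) - 5) - 4 = (-2*(-3)/(-9 - 9) - 5) - 4 = (-2*(-3)/(-18) - 5) - 4 = (-2*(-3)*(-1/18) - 5) - 4 = (-⅓ - 5) - 4 = -16/3 - 4 = -28/3)
L(N(12 - 4, 10)) + 406406 = -592 + 406406 = 405814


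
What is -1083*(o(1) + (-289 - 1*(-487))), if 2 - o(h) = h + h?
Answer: -214434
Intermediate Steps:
o(h) = 2 - 2*h (o(h) = 2 - (h + h) = 2 - 2*h)
-1083*(o(1) + (-289 - 1*(-487))) = -1083*((2 - 2*1) + (-289 - 1*(-487))) = -1083*((2 - 2) + (-289 + 487)) = -1083*(0 + 198) = -1083*198 = -214434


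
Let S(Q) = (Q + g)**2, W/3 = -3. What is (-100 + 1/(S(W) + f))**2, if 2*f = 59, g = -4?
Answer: 1575931204/157609 ≈ 9999.0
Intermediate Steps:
W = -9 (W = 3*(-3) = -9)
S(Q) = (-4 + Q)**2 (S(Q) = (Q - 4)**2 = (-4 + Q)**2)
f = 59/2 (f = (1/2)*59 = 59/2 ≈ 29.500)
(-100 + 1/(S(W) + f))**2 = (-100 + 1/((-4 - 9)**2 + 59/2))**2 = (-100 + 1/((-13)**2 + 59/2))**2 = (-100 + 1/(169 + 59/2))**2 = (-100 + 1/(397/2))**2 = (-100 + 2/397)**2 = (-39698/397)**2 = 1575931204/157609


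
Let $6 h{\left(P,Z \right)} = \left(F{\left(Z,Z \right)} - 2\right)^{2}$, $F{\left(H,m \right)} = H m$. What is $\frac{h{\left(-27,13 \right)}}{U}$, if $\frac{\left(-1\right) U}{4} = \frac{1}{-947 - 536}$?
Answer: $\frac{41359387}{24} \approx 1.7233 \cdot 10^{6}$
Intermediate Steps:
$h{\left(P,Z \right)} = \frac{\left(-2 + Z^{2}\right)^{2}}{6}$ ($h{\left(P,Z \right)} = \frac{\left(Z Z - 2\right)^{2}}{6} = \frac{\left(Z^{2} - 2\right)^{2}}{6} = \frac{\left(-2 + Z^{2}\right)^{2}}{6}$)
$U = \frac{4}{1483}$ ($U = - \frac{4}{-947 - 536} = - \frac{4}{-1483} = \left(-4\right) \left(- \frac{1}{1483}\right) = \frac{4}{1483} \approx 0.0026972$)
$\frac{h{\left(-27,13 \right)}}{U} = \frac{\frac{1}{6} \left(-2 + 13^{2}\right)^{2}}{\frac{4}{1483}} = \frac{\left(-2 + 169\right)^{2}}{6} \cdot \frac{1483}{4} = \frac{167^{2}}{6} \cdot \frac{1483}{4} = \frac{1}{6} \cdot 27889 \cdot \frac{1483}{4} = \frac{27889}{6} \cdot \frac{1483}{4} = \frac{41359387}{24}$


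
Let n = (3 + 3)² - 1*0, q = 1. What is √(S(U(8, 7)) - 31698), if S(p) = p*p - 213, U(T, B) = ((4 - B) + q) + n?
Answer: I*√30755 ≈ 175.37*I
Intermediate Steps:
n = 36 (n = 6² + 0 = 36 + 0 = 36)
U(T, B) = 41 - B (U(T, B) = ((4 - B) + 1) + 36 = (5 - B) + 36 = 41 - B)
S(p) = -213 + p² (S(p) = p² - 213 = -213 + p²)
√(S(U(8, 7)) - 31698) = √((-213 + (41 - 1*7)²) - 31698) = √((-213 + (41 - 7)²) - 31698) = √((-213 + 34²) - 31698) = √((-213 + 1156) - 31698) = √(943 - 31698) = √(-30755) = I*√30755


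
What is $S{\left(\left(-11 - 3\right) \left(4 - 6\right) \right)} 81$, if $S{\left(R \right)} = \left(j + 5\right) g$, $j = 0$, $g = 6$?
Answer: $2430$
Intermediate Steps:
$S{\left(R \right)} = 30$ ($S{\left(R \right)} = \left(0 + 5\right) 6 = 5 \cdot 6 = 30$)
$S{\left(\left(-11 - 3\right) \left(4 - 6\right) \right)} 81 = 30 \cdot 81 = 2430$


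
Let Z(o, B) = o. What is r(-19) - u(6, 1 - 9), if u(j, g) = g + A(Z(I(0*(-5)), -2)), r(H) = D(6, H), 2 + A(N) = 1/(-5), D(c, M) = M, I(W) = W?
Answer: -44/5 ≈ -8.8000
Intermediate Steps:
A(N) = -11/5 (A(N) = -2 + 1/(-5) = -2 - ⅕ = -11/5)
r(H) = H
u(j, g) = -11/5 + g (u(j, g) = g - 11/5 = -11/5 + g)
r(-19) - u(6, 1 - 9) = -19 - (-11/5 + (1 - 9)) = -19 - (-11/5 - 8) = -19 - 1*(-51/5) = -19 + 51/5 = -44/5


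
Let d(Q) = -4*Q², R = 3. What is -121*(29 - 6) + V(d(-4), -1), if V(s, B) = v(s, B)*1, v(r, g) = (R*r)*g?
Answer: -2591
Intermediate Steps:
v(r, g) = 3*g*r (v(r, g) = (3*r)*g = 3*g*r)
V(s, B) = 3*B*s (V(s, B) = (3*B*s)*1 = 3*B*s)
-121*(29 - 6) + V(d(-4), -1) = -121*(29 - 6) + 3*(-1)*(-4*(-4)²) = -121*23 + 3*(-1)*(-4*16) = -2783 + 3*(-1)*(-64) = -2783 + 192 = -2591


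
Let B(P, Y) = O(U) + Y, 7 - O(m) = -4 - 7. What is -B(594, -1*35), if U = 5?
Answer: 17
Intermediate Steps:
O(m) = 18 (O(m) = 7 - (-4 - 7) = 7 - 1*(-11) = 7 + 11 = 18)
B(P, Y) = 18 + Y
-B(594, -1*35) = -(18 - 1*35) = -(18 - 35) = -1*(-17) = 17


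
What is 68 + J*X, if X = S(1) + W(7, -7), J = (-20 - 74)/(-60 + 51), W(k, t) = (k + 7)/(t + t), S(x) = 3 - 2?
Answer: 68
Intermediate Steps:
S(x) = 1
W(k, t) = (7 + k)/(2*t) (W(k, t) = (7 + k)/((2*t)) = (7 + k)*(1/(2*t)) = (7 + k)/(2*t))
J = 94/9 (J = -94/(-9) = -94*(-⅑) = 94/9 ≈ 10.444)
X = 0 (X = 1 + (½)*(7 + 7)/(-7) = 1 + (½)*(-⅐)*14 = 1 - 1 = 0)
68 + J*X = 68 + (94/9)*0 = 68 + 0 = 68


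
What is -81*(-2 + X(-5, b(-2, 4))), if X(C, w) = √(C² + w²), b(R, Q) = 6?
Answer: 162 - 81*√61 ≈ -470.63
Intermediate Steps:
-81*(-2 + X(-5, b(-2, 4))) = -81*(-2 + √((-5)² + 6²)) = -81*(-2 + √(25 + 36)) = -81*(-2 + √61) = 162 - 81*√61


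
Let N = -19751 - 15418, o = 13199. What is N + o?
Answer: -21970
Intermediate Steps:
N = -35169
N + o = -35169 + 13199 = -21970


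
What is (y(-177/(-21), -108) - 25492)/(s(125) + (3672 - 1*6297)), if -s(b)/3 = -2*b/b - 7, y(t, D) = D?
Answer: 12800/1299 ≈ 9.8537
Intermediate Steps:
s(b) = 27 (s(b) = -3*(-2*b/b - 7) = -3*(-2*1 - 7) = -3*(-2 - 7) = -3*(-9) = 27)
(y(-177/(-21), -108) - 25492)/(s(125) + (3672 - 1*6297)) = (-108 - 25492)/(27 + (3672 - 1*6297)) = -25600/(27 + (3672 - 6297)) = -25600/(27 - 2625) = -25600/(-2598) = -25600*(-1/2598) = 12800/1299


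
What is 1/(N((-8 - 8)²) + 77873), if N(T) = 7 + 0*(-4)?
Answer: 1/77880 ≈ 1.2840e-5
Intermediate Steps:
N(T) = 7 (N(T) = 7 + 0 = 7)
1/(N((-8 - 8)²) + 77873) = 1/(7 + 77873) = 1/77880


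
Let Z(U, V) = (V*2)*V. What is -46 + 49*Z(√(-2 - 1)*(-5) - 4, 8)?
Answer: 6226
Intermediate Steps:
Z(U, V) = 2*V² (Z(U, V) = (2*V)*V = 2*V²)
-46 + 49*Z(√(-2 - 1)*(-5) - 4, 8) = -46 + 49*(2*8²) = -46 + 49*(2*64) = -46 + 49*128 = -46 + 6272 = 6226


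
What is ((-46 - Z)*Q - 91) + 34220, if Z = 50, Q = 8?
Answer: 33361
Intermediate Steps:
((-46 - Z)*Q - 91) + 34220 = ((-46 - 1*50)*8 - 91) + 34220 = ((-46 - 50)*8 - 91) + 34220 = (-96*8 - 91) + 34220 = (-768 - 91) + 34220 = -859 + 34220 = 33361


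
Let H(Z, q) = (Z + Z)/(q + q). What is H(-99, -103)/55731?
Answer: 33/1913431 ≈ 1.7246e-5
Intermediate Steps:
H(Z, q) = Z/q (H(Z, q) = (2*Z)/((2*q)) = (2*Z)*(1/(2*q)) = Z/q)
H(-99, -103)/55731 = -99/(-103)/55731 = -99*(-1/103)*(1/55731) = (99/103)*(1/55731) = 33/1913431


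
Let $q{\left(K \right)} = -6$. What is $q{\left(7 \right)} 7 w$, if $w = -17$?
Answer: $714$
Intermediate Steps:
$q{\left(7 \right)} 7 w = \left(-6\right) 7 \left(-17\right) = \left(-42\right) \left(-17\right) = 714$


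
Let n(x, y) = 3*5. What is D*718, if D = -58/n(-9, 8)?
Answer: -41644/15 ≈ -2776.3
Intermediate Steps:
n(x, y) = 15
D = -58/15 ≈ -3.8667
D*718 = -58/15*718 = -41644/15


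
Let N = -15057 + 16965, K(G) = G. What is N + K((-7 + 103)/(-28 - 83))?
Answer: 70564/37 ≈ 1907.1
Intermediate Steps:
N = 1908
N + K((-7 + 103)/(-28 - 83)) = 1908 + (-7 + 103)/(-28 - 83) = 1908 + 96/(-111) = 1908 + 96*(-1/111) = 1908 - 32/37 = 70564/37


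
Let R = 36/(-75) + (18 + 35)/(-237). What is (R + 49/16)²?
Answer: 50006351641/8987040000 ≈ 5.5643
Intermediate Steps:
R = -4169/5925 (R = 36*(-1/75) + 53*(-1/237) = -12/25 - 53/237 = -4169/5925 ≈ -0.70363)
(R + 49/16)² = (-4169/5925 + 49/16)² = (223621/94800)² = 50006351641/8987040000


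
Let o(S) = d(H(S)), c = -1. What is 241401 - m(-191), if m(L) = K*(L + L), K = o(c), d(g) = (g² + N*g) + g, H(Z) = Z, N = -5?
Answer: 243311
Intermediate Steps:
d(g) = g² - 4*g (d(g) = (g² - 5*g) + g = g² - 4*g)
o(S) = S*(-4 + S)
K = 5 (K = -(-4 - 1) = -1*(-5) = 5)
m(L) = 10*L (m(L) = 5*(L + L) = 5*(2*L) = 10*L)
241401 - m(-191) = 241401 - 10*(-191) = 241401 - 1*(-1910) = 241401 + 1910 = 243311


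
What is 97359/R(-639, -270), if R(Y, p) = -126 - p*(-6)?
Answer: -32453/582 ≈ -55.761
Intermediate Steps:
R(Y, p) = -126 + 6*p (R(Y, p) = -126 - (-6)*p = -126 + 6*p)
97359/R(-639, -270) = 97359/(-126 + 6*(-270)) = 97359/(-126 - 1620) = 97359/(-1746) = 97359*(-1/1746) = -32453/582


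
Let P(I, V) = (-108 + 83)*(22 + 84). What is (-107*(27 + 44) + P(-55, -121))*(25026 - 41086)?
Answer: 164566820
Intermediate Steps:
P(I, V) = -2650 (P(I, V) = -25*106 = -2650)
(-107*(27 + 44) + P(-55, -121))*(25026 - 41086) = (-107*(27 + 44) - 2650)*(25026 - 41086) = (-107*71 - 2650)*(-16060) = (-7597 - 2650)*(-16060) = -10247*(-16060) = 164566820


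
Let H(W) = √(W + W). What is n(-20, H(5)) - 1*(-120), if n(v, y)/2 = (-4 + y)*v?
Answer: 280 - 40*√10 ≈ 153.51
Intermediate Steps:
H(W) = √2*√W (H(W) = √(2*W) = √2*√W)
n(v, y) = 2*v*(-4 + y) (n(v, y) = 2*((-4 + y)*v) = 2*(v*(-4 + y)) = 2*v*(-4 + y))
n(-20, H(5)) - 1*(-120) = 2*(-20)*(-4 + √2*√5) - 1*(-120) = 2*(-20)*(-4 + √10) + 120 = (160 - 40*√10) + 120 = 280 - 40*√10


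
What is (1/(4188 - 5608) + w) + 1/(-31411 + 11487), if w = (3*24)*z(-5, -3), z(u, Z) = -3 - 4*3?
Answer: -1909716734/1768255 ≈ -1080.0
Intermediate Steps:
z(u, Z) = -15 (z(u, Z) = -3 - 12 = -15)
w = -1080 (w = (3*24)*(-15) = 72*(-15) = -1080)
(1/(4188 - 5608) + w) + 1/(-31411 + 11487) = (1/(4188 - 5608) - 1080) + 1/(-31411 + 11487) = (1/(-1420) - 1080) + 1/(-19924) = (-1/1420 - 1080) - 1/19924 = -1533601/1420 - 1/19924 = -1909716734/1768255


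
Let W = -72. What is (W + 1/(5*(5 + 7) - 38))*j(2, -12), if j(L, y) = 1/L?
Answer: -1583/44 ≈ -35.977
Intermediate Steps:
(W + 1/(5*(5 + 7) - 38))*j(2, -12) = (-72 + 1/(5*(5 + 7) - 38))/2 = (-72 + 1/(5*12 - 38))*(½) = (-72 + 1/(60 - 38))*(½) = (-72 + 1/22)*(½) = -1583/22*½ = -1583/44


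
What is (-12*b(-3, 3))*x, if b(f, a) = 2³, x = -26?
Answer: 2496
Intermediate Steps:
b(f, a) = 8
(-12*b(-3, 3))*x = -12*8*(-26) = -96*(-26) = 2496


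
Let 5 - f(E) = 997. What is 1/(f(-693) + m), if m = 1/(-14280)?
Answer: -14280/14165761 ≈ -0.0010081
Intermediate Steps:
m = -1/14280 ≈ -7.0028e-5
f(E) = -992 (f(E) = 5 - 1*997 = 5 - 997 = -992)
1/(f(-693) + m) = 1/(-992 - 1/14280) = 1/(-14165761/14280) = -14280/14165761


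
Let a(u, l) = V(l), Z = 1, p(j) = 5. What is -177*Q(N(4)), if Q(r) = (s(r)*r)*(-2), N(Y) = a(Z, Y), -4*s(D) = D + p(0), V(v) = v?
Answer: -3186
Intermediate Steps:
a(u, l) = l
s(D) = -5/4 - D/4 (s(D) = -(D + 5)/4 = -(5 + D)/4 = -5/4 - D/4)
N(Y) = Y
Q(r) = -2*r*(-5/4 - r/4) (Q(r) = ((-5/4 - r/4)*r)*(-2) = (r*(-5/4 - r/4))*(-2) = -2*r*(-5/4 - r/4))
-177*Q(N(4)) = -177*4*(5 + 4)/2 = -177*4*9/2 = -177*18 = -3186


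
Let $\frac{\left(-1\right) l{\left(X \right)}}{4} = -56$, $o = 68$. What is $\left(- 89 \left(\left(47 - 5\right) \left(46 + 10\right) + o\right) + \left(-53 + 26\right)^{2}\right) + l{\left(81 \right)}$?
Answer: $-214427$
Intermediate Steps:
$l{\left(X \right)} = 224$ ($l{\left(X \right)} = \left(-4\right) \left(-56\right) = 224$)
$\left(- 89 \left(\left(47 - 5\right) \left(46 + 10\right) + o\right) + \left(-53 + 26\right)^{2}\right) + l{\left(81 \right)} = \left(- 89 \left(\left(47 - 5\right) \left(46 + 10\right) + 68\right) + \left(-53 + 26\right)^{2}\right) + 224 = \left(- 89 \left(42 \cdot 56 + 68\right) + \left(-27\right)^{2}\right) + 224 = \left(- 89 \left(2352 + 68\right) + 729\right) + 224 = \left(\left(-89\right) 2420 + 729\right) + 224 = \left(-215380 + 729\right) + 224 = -214651 + 224 = -214427$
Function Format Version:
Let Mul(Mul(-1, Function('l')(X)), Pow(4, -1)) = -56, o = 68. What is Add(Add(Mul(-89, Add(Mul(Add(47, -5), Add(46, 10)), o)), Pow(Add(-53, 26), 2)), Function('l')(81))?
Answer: -214427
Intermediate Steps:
Function('l')(X) = 224 (Function('l')(X) = Mul(-4, -56) = 224)
Add(Add(Mul(-89, Add(Mul(Add(47, -5), Add(46, 10)), o)), Pow(Add(-53, 26), 2)), Function('l')(81)) = Add(Add(Mul(-89, Add(Mul(Add(47, -5), Add(46, 10)), 68)), Pow(Add(-53, 26), 2)), 224) = Add(Add(Mul(-89, Add(Mul(42, 56), 68)), Pow(-27, 2)), 224) = Add(Add(Mul(-89, Add(2352, 68)), 729), 224) = Add(Add(Mul(-89, 2420), 729), 224) = Add(Add(-215380, 729), 224) = Add(-214651, 224) = -214427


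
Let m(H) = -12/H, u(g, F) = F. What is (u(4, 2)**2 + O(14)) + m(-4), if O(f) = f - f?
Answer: 7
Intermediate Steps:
O(f) = 0
(u(4, 2)**2 + O(14)) + m(-4) = (2**2 + 0) - 12/(-4) = (4 + 0) - 12*(-1/4) = 4 + 3 = 7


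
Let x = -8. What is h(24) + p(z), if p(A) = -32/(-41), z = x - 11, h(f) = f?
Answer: 1016/41 ≈ 24.780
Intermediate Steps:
z = -19 (z = -8 - 11 = -19)
p(A) = 32/41 (p(A) = -32*(-1/41) = 32/41)
h(24) + p(z) = 24 + 32/41 = 1016/41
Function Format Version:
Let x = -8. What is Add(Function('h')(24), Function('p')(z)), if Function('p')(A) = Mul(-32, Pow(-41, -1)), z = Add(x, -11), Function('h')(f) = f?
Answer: Rational(1016, 41) ≈ 24.780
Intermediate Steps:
z = -19 (z = Add(-8, -11) = -19)
Function('p')(A) = Rational(32, 41) (Function('p')(A) = Mul(-32, Rational(-1, 41)) = Rational(32, 41))
Add(Function('h')(24), Function('p')(z)) = Add(24, Rational(32, 41)) = Rational(1016, 41)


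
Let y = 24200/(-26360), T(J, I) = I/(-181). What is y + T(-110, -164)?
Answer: -1429/119279 ≈ -0.011980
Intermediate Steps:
T(J, I) = -I/181 (T(J, I) = I*(-1/181) = -I/181)
y = -605/659 (y = 24200*(-1/26360) = -605/659 ≈ -0.91806)
y + T(-110, -164) = -605/659 - 1/181*(-164) = -605/659 + 164/181 = -1429/119279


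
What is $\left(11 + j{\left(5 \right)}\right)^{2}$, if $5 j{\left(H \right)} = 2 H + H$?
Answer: $196$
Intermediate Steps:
$j{\left(H \right)} = \frac{3 H}{5}$ ($j{\left(H \right)} = \frac{2 H + H}{5} = \frac{3 H}{5}$)
$\left(11 + j{\left(5 \right)}\right)^{2} = \left(11 + \frac{3}{5} \cdot 5\right)^{2} = \left(11 + 3\right)^{2} = 14^{2} = 196$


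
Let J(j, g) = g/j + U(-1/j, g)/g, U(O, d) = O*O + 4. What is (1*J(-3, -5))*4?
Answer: 152/45 ≈ 3.3778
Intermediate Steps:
U(O, d) = 4 + O**2 (U(O, d) = O**2 + 4 = 4 + O**2)
J(j, g) = g/j + (4 + j**(-2))/g (J(j, g) = g/j + (4 + (-1/j)**2)/g = g/j + (4 + j**(-2))/g)
(1*J(-3, -5))*4 = (1*(4/(-5) - 5/(-3) + 1/(-5*(-3)**2)))*4 = (1*(4*(-1/5) - 5*(-1/3) - 1/5*1/9))*4 = (1*(-4/5 + 5/3 - 1/45))*4 = (1*(38/45))*4 = (38/45)*4 = 152/45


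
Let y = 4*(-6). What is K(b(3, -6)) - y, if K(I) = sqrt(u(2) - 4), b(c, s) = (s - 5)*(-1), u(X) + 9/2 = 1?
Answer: 24 + I*sqrt(30)/2 ≈ 24.0 + 2.7386*I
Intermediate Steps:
u(X) = -7/2 (u(X) = -9/2 + 1 = -7/2)
b(c, s) = 5 - s (b(c, s) = (-5 + s)*(-1) = 5 - s)
K(I) = I*sqrt(30)/2 (K(I) = sqrt(-7/2 - 4) = sqrt(-15/2) = I*sqrt(30)/2)
y = -24
K(b(3, -6)) - y = I*sqrt(30)/2 - 1*(-24) = I*sqrt(30)/2 + 24 = 24 + I*sqrt(30)/2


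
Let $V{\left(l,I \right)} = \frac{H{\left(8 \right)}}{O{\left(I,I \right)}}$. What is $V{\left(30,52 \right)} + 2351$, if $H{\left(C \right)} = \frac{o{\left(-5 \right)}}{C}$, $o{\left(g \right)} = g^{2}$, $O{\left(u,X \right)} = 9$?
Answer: $\frac{169297}{72} \approx 2351.3$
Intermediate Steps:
$H{\left(C \right)} = \frac{25}{C}$ ($H{\left(C \right)} = \frac{\left(-5\right)^{2}}{C} = \frac{25}{C}$)
$V{\left(l,I \right)} = \frac{25}{72}$ ($V{\left(l,I \right)} = \frac{25 \cdot \frac{1}{8}}{9} = 25 \cdot \frac{1}{8} \cdot \frac{1}{9} = \frac{25}{8} \cdot \frac{1}{9} = \frac{25}{72}$)
$V{\left(30,52 \right)} + 2351 = \frac{25}{72} + 2351 = \frac{169297}{72}$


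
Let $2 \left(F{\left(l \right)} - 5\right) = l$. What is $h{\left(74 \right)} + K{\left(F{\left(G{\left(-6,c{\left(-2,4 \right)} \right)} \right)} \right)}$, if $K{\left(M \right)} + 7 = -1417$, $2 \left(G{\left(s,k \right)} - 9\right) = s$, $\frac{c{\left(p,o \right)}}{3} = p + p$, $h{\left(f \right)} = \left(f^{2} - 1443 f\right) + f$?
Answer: $-102656$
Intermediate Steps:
$h{\left(f \right)} = f^{2} - 1442 f$
$c{\left(p,o \right)} = 6 p$ ($c{\left(p,o \right)} = 3 \left(p + p\right) = 3 \cdot 2 p = 6 p$)
$G{\left(s,k \right)} = 9 + \frac{s}{2}$
$F{\left(l \right)} = 5 + \frac{l}{2}$
$K{\left(M \right)} = -1424$ ($K{\left(M \right)} = -7 - 1417 = -1424$)
$h{\left(74 \right)} + K{\left(F{\left(G{\left(-6,c{\left(-2,4 \right)} \right)} \right)} \right)} = 74 \left(-1442 + 74\right) - 1424 = 74 \left(-1368\right) - 1424 = -101232 - 1424 = -102656$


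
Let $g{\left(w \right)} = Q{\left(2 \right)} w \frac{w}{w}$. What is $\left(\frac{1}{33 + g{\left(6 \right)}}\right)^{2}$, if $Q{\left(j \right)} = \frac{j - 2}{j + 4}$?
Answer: $\frac{1}{1089} \approx 0.00091827$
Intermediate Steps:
$Q{\left(j \right)} = \frac{-2 + j}{4 + j}$
$g{\left(w \right)} = 0$ ($g{\left(w \right)} = \frac{-2 + 2}{4 + 2} w \frac{w}{w} = \frac{1}{6} \cdot 0 w 1 = 0 w 1 = 0 \cdot 1 = 0$)
$\left(\frac{1}{33 + g{\left(6 \right)}}\right)^{2} = \left(\frac{1}{33 + 0}\right)^{2} = \left(\frac{1}{33}\right)^{2} = \frac{1}{1089}$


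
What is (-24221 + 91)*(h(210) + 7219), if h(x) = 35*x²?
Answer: -37418849470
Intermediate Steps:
(-24221 + 91)*(h(210) + 7219) = (-24221 + 91)*(35*210² + 7219) = -24130*(35*44100 + 7219) = -24130*(1543500 + 7219) = -24130*1550719 = -37418849470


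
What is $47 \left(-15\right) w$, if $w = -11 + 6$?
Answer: $3525$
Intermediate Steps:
$w = -5$
$47 \left(-15\right) w = 47 \left(-15\right) \left(-5\right) = \left(-705\right) \left(-5\right) = 3525$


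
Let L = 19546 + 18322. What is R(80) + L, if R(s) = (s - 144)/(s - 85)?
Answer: 189404/5 ≈ 37881.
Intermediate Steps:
R(s) = (-144 + s)/(-85 + s)
L = 37868
R(80) + L = (-144 + 80)/(-85 + 80) + 37868 = -64/(-5) + 37868 = -⅕*(-64) + 37868 = 64/5 + 37868 = 189404/5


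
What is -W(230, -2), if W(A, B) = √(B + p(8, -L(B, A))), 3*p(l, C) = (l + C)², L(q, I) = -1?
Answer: -5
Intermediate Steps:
p(l, C) = (C + l)²/3 (p(l, C) = (l + C)²/3 = (C + l)²/3)
W(A, B) = √(27 + B) (W(A, B) = √(B + (-1*(-1) + 8)²/3) = √(B + (1 + 8)²/3) = √(B + (⅓)*9²) = √(B + (⅓)*81) = √(B + 27) = √(27 + B))
-W(230, -2) = -√(27 - 2) = -√25 = -1*5 = -5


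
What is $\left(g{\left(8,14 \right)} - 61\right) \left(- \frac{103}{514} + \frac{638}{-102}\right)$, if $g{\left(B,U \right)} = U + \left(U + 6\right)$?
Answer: $\frac{1522971}{8738} \approx 174.29$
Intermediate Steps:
$g{\left(B,U \right)} = 6 + 2 U$ ($g{\left(B,U \right)} = U + \left(6 + U\right) = 6 + 2 U$)
$\left(g{\left(8,14 \right)} - 61\right) \left(- \frac{103}{514} + \frac{638}{-102}\right) = \left(\left(6 + 2 \cdot 14\right) - 61\right) \left(- \frac{103}{514} + \frac{638}{-102}\right) = \left(\left(6 + 28\right) - 61\right) \left(\left(-103\right) \frac{1}{514} + 638 \left(- \frac{1}{102}\right)\right) = \left(34 - 61\right) \left(- \frac{103}{514} - \frac{319}{51}\right) = \left(-27\right) \left(- \frac{169219}{26214}\right) = \frac{1522971}{8738}$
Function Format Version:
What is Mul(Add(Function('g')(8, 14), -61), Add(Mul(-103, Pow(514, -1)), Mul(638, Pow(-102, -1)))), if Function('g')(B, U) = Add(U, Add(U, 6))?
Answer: Rational(1522971, 8738) ≈ 174.29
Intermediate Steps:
Function('g')(B, U) = Add(6, Mul(2, U)) (Function('g')(B, U) = Add(U, Add(6, U)) = Add(6, Mul(2, U)))
Mul(Add(Function('g')(8, 14), -61), Add(Mul(-103, Pow(514, -1)), Mul(638, Pow(-102, -1)))) = Mul(Add(Add(6, Mul(2, 14)), -61), Add(Mul(-103, Pow(514, -1)), Mul(638, Pow(-102, -1)))) = Mul(Add(Add(6, 28), -61), Add(Mul(-103, Rational(1, 514)), Mul(638, Rational(-1, 102)))) = Mul(Add(34, -61), Add(Rational(-103, 514), Rational(-319, 51))) = Mul(-27, Rational(-169219, 26214)) = Rational(1522971, 8738)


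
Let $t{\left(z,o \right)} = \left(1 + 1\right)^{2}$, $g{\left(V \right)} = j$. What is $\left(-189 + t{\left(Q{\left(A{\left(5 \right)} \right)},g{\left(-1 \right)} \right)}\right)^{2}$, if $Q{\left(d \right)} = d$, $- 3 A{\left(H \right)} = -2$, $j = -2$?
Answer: $34225$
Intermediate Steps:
$g{\left(V \right)} = -2$
$A{\left(H \right)} = \frac{2}{3}$ ($A{\left(H \right)} = \left(- \frac{1}{3}\right) \left(-2\right) = \frac{2}{3}$)
$t{\left(z,o \right)} = 4$ ($t{\left(z,o \right)} = 2^{2} = 4$)
$\left(-189 + t{\left(Q{\left(A{\left(5 \right)} \right)},g{\left(-1 \right)} \right)}\right)^{2} = \left(-189 + 4\right)^{2} = \left(-185\right)^{2} = 34225$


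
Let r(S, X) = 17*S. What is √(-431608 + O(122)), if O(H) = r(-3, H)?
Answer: I*√431659 ≈ 657.01*I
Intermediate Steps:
O(H) = -51 (O(H) = 17*(-3) = -51)
√(-431608 + O(122)) = √(-431608 - 51) = √(-431659) = I*√431659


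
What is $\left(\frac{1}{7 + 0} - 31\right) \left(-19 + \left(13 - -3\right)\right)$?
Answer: $\frac{648}{7} \approx 92.571$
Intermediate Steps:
$\left(\frac{1}{7 + 0} - 31\right) \left(-19 + \left(13 - -3\right)\right) = \left(\frac{1}{7} - 31\right) \left(-19 + \left(13 + 3\right)\right) = \left(\frac{1}{7} - 31\right) \left(-19 + 16\right) = \left(- \frac{216}{7}\right) \left(-3\right) = \frac{648}{7}$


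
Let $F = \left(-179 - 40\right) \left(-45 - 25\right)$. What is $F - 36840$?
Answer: $-21510$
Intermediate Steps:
$F = 15330$ ($F = \left(-219\right) \left(-70\right) = 15330$)
$F - 36840 = 15330 - 36840 = -21510$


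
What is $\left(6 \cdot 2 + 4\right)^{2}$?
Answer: $256$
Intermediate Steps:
$\left(6 \cdot 2 + 4\right)^{2} = \left(12 + 4\right)^{2} = 16^{2} = 256$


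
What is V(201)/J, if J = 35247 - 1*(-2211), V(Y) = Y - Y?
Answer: 0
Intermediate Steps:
V(Y) = 0
J = 37458 (J = 35247 + 2211 = 37458)
V(201)/J = 0/37458 = 0*(1/37458) = 0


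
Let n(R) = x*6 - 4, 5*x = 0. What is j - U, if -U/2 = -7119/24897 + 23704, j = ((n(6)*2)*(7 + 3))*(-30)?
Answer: 413351846/8299 ≈ 49807.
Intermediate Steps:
x = 0 (x = (⅕)*0 = 0)
n(R) = -4 (n(R) = 0*6 - 4 = 0 - 4 = -4)
j = 2400 (j = ((-4*2)*(7 + 3))*(-30) = -8*10*(-30) = -80*(-30) = 2400)
U = -393434246/8299 (U = -2*(-7119/24897 + 23704) = -2*(-7119*1/24897 + 23704) = -2*(-2373/8299 + 23704) = -2*196717123/8299 = -393434246/8299 ≈ -47407.)
j - U = 2400 - 1*(-393434246/8299) = 2400 + 393434246/8299 = 413351846/8299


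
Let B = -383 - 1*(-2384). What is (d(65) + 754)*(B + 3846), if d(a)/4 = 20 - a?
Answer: 3356178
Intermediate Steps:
d(a) = 80 - 4*a (d(a) = 4*(20 - a) = 80 - 4*a)
B = 2001 (B = -383 + 2384 = 2001)
(d(65) + 754)*(B + 3846) = ((80 - 4*65) + 754)*(2001 + 3846) = ((80 - 260) + 754)*5847 = (-180 + 754)*5847 = 574*5847 = 3356178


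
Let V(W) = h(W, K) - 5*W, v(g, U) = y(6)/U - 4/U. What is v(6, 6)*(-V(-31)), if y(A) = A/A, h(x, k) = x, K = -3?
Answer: 62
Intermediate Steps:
y(A) = 1
v(g, U) = -3/U (v(g, U) = 1/U - 4/U = -3/U)
V(W) = -4*W (V(W) = W - 5*W = -4*W)
v(6, 6)*(-V(-31)) = (-3/6)*(-(-4)*(-31)) = (-3*⅙)*(-1*124) = -½*(-124) = 62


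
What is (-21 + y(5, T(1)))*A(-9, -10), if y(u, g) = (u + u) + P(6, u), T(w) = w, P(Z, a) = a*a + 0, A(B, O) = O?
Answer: -140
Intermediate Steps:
P(Z, a) = a² (P(Z, a) = a² + 0 = a²)
y(u, g) = u² + 2*u (y(u, g) = (u + u) + u² = 2*u + u² = u² + 2*u)
(-21 + y(5, T(1)))*A(-9, -10) = (-21 + 5*(2 + 5))*(-10) = (-21 + 5*7)*(-10) = (-21 + 35)*(-10) = 14*(-10) = -140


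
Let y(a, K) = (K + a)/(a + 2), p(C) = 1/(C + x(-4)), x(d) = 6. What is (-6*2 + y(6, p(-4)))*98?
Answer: -8771/8 ≈ -1096.4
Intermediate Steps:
p(C) = 1/(6 + C) (p(C) = 1/(C + 6) = 1/(6 + C))
y(a, K) = (K + a)/(2 + a)
(-6*2 + y(6, p(-4)))*98 = (-6*2 + (1/(6 - 4) + 6)/(2 + 6))*98 = (-12 + (1/2 + 6)/8)*98 = (-12 + (1/8)*(13/2))*98 = (-12 + 13/16)*98 = -179/16*98 = -8771/8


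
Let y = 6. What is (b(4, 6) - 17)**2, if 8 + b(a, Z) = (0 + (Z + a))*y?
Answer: 1225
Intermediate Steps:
b(a, Z) = -8 + 6*Z + 6*a (b(a, Z) = -8 + (0 + (Z + a))*6 = -8 + (Z + a)*6 = -8 + (6*Z + 6*a) = -8 + 6*Z + 6*a)
(b(4, 6) - 17)**2 = ((-8 + 6*6 + 6*4) - 17)**2 = ((-8 + 36 + 24) - 17)**2 = (52 - 17)**2 = 35**2 = 1225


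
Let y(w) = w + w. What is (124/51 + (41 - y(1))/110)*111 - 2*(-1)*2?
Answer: 585753/1870 ≈ 313.24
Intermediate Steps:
y(w) = 2*w
(124/51 + (41 - y(1))/110)*111 - 2*(-1)*2 = (124/51 + (41 - 2)/110)*111 - 2*(-1)*2 = (124*(1/51) + (41 - 1*2)*(1/110))*111 + 2*2 = (124/51 + (41 - 2)*(1/110))*111 + 4 = (124/51 + 39*(1/110))*111 + 4 = (124/51 + 39/110)*111 + 4 = (15629/5610)*111 + 4 = 578273/1870 + 4 = 585753/1870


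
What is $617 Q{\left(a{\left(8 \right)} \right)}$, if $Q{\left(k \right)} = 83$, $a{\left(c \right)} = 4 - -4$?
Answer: $51211$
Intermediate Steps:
$a{\left(c \right)} = 8$ ($a{\left(c \right)} = 4 + 4 = 8$)
$617 Q{\left(a{\left(8 \right)} \right)} = 617 \cdot 83 = 51211$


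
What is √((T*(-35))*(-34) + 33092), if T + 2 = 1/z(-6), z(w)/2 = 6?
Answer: √1109202/6 ≈ 175.53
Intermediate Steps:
z(w) = 12 (z(w) = 2*6 = 12)
T = -23/12 (T = -2 + 1/12 = -23/12 ≈ -1.9167)
√((T*(-35))*(-34) + 33092) = √(-23/12*(-35)*(-34) + 33092) = √((805/12)*(-34) + 33092) = √(-13685/6 + 33092) = √(184867/6) = √1109202/6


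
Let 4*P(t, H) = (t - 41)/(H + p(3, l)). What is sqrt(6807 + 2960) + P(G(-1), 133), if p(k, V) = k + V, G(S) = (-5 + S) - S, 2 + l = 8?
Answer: -23/284 + sqrt(9767) ≈ 98.747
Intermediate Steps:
l = 6 (l = -2 + 8 = 6)
G(S) = -5
p(k, V) = V + k
P(t, H) = (-41 + t)/(4*(9 + H)) (P(t, H) = ((t - 41)/(H + (6 + 3)))/4 = ((-41 + t)/(H + 9))/4 = ((-41 + t)/(9 + H))/4 = (-41 + t)/(4*(9 + H)))
sqrt(6807 + 2960) + P(G(-1), 133) = sqrt(6807 + 2960) + (-41 - 5)/(4*(9 + 133)) = sqrt(9767) + (1/4)*(-46)/142 = sqrt(9767) + (1/4)*(1/142)*(-46) = sqrt(9767) - 23/284 = -23/284 + sqrt(9767)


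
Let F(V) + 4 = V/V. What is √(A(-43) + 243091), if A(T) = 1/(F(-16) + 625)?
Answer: √94048019066/622 ≈ 493.04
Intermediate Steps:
F(V) = -3 (F(V) = -4 + V/V = -4 + 1 = -3)
A(T) = 1/622 (A(T) = 1/(-3 + 625) = 1/622)
√(A(-43) + 243091) = √(1/622 + 243091) = √(151202603/622) = √94048019066/622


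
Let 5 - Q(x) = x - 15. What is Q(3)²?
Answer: 289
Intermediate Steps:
Q(x) = 20 - x (Q(x) = 5 - (x - 15) = 5 - (-15 + x) = 5 + (15 - x) = 20 - x)
Q(3)² = (20 - 1*3)² = (20 - 3)² = 17² = 289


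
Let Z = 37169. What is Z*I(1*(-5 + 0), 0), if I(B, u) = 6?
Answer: 223014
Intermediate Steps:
Z*I(1*(-5 + 0), 0) = 37169*6 = 223014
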